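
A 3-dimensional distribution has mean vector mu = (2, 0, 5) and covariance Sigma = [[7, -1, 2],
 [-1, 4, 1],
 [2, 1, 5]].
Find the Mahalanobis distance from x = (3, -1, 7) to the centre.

Step 1 — centre the observation: (x - mu) = (1, -1, 2).

Step 2 — invert Sigma (cofactor / det for 3×3, or solve directly):
  Sigma^{-1} = [[0.1759, 0.0648, -0.0833],
 [0.0648, 0.287, -0.0833],
 [-0.0833, -0.0833, 0.25]].

Step 3 — form the quadratic (x - mu)^T · Sigma^{-1} · (x - mu):
  Sigma^{-1} · (x - mu) = (-0.0556, -0.3889, 0.5).
  (x - mu)^T · [Sigma^{-1} · (x - mu)] = (1)·(-0.0556) + (-1)·(-0.3889) + (2)·(0.5) = 1.3333.

Step 4 — take square root: d = √(1.3333) ≈ 1.1547.

d(x, mu) = √(1.3333) ≈ 1.1547


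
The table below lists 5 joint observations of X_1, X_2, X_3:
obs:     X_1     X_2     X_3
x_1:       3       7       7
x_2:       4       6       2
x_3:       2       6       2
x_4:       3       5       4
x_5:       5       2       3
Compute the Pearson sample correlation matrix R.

Step 1 — column means:
  mean(X_1) = (3 + 4 + 2 + 3 + 5) / 5 = 17/5 = 3.4
  mean(X_2) = (7 + 6 + 6 + 5 + 2) / 5 = 26/5 = 5.2
  mean(X_3) = (7 + 2 + 2 + 4 + 3) / 5 = 18/5 = 3.6

Step 2 — sample variances and covariances s[i,j] = (1/(n-1)) · Σ_k (x_{k,i} - mean_i) · (x_{k,j} - mean_j), with n-1 = 4:
  s[X_1,X_1] = ((-0.4)·(-0.4) + (0.6)·(0.6) + (-1.4)·(-1.4) + (-0.4)·(-0.4) + (1.6)·(1.6)) / 4 = 5.2/4 = 1.3
  s[X_1,X_2] = ((-0.4)·(1.8) + (0.6)·(0.8) + (-1.4)·(0.8) + (-0.4)·(-0.2) + (1.6)·(-3.2)) / 4 = -6.4/4 = -1.6
  s[X_1,X_3] = ((-0.4)·(3.4) + (0.6)·(-1.6) + (-1.4)·(-1.6) + (-0.4)·(0.4) + (1.6)·(-0.6)) / 4 = -1.2/4 = -0.3
  s[X_2,X_2] = ((1.8)·(1.8) + (0.8)·(0.8) + (0.8)·(0.8) + (-0.2)·(-0.2) + (-3.2)·(-3.2)) / 4 = 14.8/4 = 3.7
  s[X_2,X_3] = ((1.8)·(3.4) + (0.8)·(-1.6) + (0.8)·(-1.6) + (-0.2)·(0.4) + (-3.2)·(-0.6)) / 4 = 5.4/4 = 1.35
  s[X_3,X_3] = ((3.4)·(3.4) + (-1.6)·(-1.6) + (-1.6)·(-1.6) + (0.4)·(0.4) + (-0.6)·(-0.6)) / 4 = 17.2/4 = 4.3
  Sample standard deviations s_i = √(s[i,i]):
  s(X_1) = √(1.3) = 1.1402
  s(X_2) = √(3.7) = 1.9235
  s(X_3) = √(4.3) = 2.0736

Step 3 — r_{ij} = s_{ij} / (s_i · s_j):
  r[X_1,X_1] = 1 (diagonal).
  r[X_1,X_2] = -1.6 / (1.1402 · 1.9235) = -1.6 / 2.1932 = -0.7295
  r[X_1,X_3] = -0.3 / (1.1402 · 2.0736) = -0.3 / 2.3643 = -0.1269
  r[X_2,X_2] = 1 (diagonal).
  r[X_2,X_3] = 1.35 / (1.9235 · 2.0736) = 1.35 / 3.9887 = 0.3385
  r[X_3,X_3] = 1 (diagonal).

R is symmetric with unit diagonal. Assembling:

R = [[1, -0.7295, -0.1269],
 [-0.7295, 1, 0.3385],
 [-0.1269, 0.3385, 1]]


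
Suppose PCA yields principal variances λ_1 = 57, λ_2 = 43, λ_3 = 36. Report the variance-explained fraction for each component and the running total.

Step 1 — total variance = trace(Sigma) = Σ λ_i = 57 + 43 + 36 = 136.

Step 2 — fraction explained by component i = λ_i / Σ λ:
  PC1: 57/136 = 0.4191
  PC2: 43/136 = 0.3162
  PC3: 36/136 = 0.2647

Step 3 — cumulative fraction after k components = (λ_1 + ... + λ_k) / Σ λ:
  k = 1: 57/136 = 0.4191
  k = 2: (57 + 43)/136 = 100/136 = 0.7353
  k = 3: (57 + 43 + 36)/136 = 136/136 = 1

Summary (fraction, with percent):

explained: PC1 0.4191 (41.91%), PC2 0.3162 (31.62%), PC3 0.2647 (26.47%);  cumulative: 0.4191, 0.7353, 1


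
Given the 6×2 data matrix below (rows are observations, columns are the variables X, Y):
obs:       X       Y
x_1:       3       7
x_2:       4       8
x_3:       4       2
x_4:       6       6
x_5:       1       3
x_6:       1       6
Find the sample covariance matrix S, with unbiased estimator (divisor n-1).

Step 1 — column means:
  mean(X) = (3 + 4 + 4 + 6 + 1 + 1) / 6 = 19/6 = 3.1667
  mean(Y) = (7 + 8 + 2 + 6 + 3 + 6) / 6 = 32/6 = 5.3333

Step 2 — sample covariance S[i,j] = (1/(n-1)) · Σ_k (x_{k,i} - mean_i) · (x_{k,j} - mean_j), with n-1 = 5.
  S[X,X] = ((-0.1667)·(-0.1667) + (0.8333)·(0.8333) + (0.8333)·(0.8333) + (2.8333)·(2.8333) + (-2.1667)·(-2.1667) + (-2.1667)·(-2.1667)) / 5 = 18.8333/5 = 3.7667
  S[X,Y] = ((-0.1667)·(1.6667) + (0.8333)·(2.6667) + (0.8333)·(-3.3333) + (2.8333)·(0.6667) + (-2.1667)·(-2.3333) + (-2.1667)·(0.6667)) / 5 = 4.6667/5 = 0.9333
  S[Y,Y] = ((1.6667)·(1.6667) + (2.6667)·(2.6667) + (-3.3333)·(-3.3333) + (0.6667)·(0.6667) + (-2.3333)·(-2.3333) + (0.6667)·(0.6667)) / 5 = 27.3333/5 = 5.4667

S is symmetric (S[j,i] = S[i,j]). Assembling:

S = [[3.7667, 0.9333],
 [0.9333, 5.4667]]


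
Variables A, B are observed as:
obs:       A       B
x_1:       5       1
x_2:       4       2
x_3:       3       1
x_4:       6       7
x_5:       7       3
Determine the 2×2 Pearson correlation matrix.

Step 1 — column means:
  mean(A) = (5 + 4 + 3 + 6 + 7) / 5 = 25/5 = 5
  mean(B) = (1 + 2 + 1 + 7 + 3) / 5 = 14/5 = 2.8

Step 2 — sample variances and covariances s[i,j] = (1/(n-1)) · Σ_k (x_{k,i} - mean_i) · (x_{k,j} - mean_j), with n-1 = 4:
  s[A,A] = ((0)·(0) + (-1)·(-1) + (-2)·(-2) + (1)·(1) + (2)·(2)) / 4 = 10/4 = 2.5
  s[A,B] = ((0)·(-1.8) + (-1)·(-0.8) + (-2)·(-1.8) + (1)·(4.2) + (2)·(0.2)) / 4 = 9/4 = 2.25
  s[B,B] = ((-1.8)·(-1.8) + (-0.8)·(-0.8) + (-1.8)·(-1.8) + (4.2)·(4.2) + (0.2)·(0.2)) / 4 = 24.8/4 = 6.2
  Sample standard deviations s_i = √(s[i,i]):
  s(A) = √(2.5) = 1.5811
  s(B) = √(6.2) = 2.49

Step 3 — r_{ij} = s_{ij} / (s_i · s_j):
  r[A,A] = 1 (diagonal).
  r[A,B] = 2.25 / (1.5811 · 2.49) = 2.25 / 3.937 = 0.5715
  r[B,B] = 1 (diagonal).

R is symmetric with unit diagonal. Assembling:

R = [[1, 0.5715],
 [0.5715, 1]]


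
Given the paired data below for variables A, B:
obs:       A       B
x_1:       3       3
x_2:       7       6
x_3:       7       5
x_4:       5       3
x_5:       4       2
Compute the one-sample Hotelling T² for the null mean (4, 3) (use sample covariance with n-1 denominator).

Step 1 — sample mean vector:
  mean(A) = (3 + 7 + 7 + 5 + 4) / 5 = 26/5 = 5.2
  mean(B) = (3 + 6 + 5 + 3 + 2) / 5 = 19/5 = 3.8
  x̄ = (5.2, 3.8),  deviation x̄ - mu_0 = (5.2, 3.8) - (4, 3) = (1.2, 0.8).

Step 2 — sample covariance matrix, S[i,j] = (1/(n-1)) · Σ_k (x_{k,i} - mean_i) · (x_{k,j} - mean_j), divisor n-1 = 4:
  S[A,A] = ((-2.2)·(-2.2) + (1.8)·(1.8) + (1.8)·(1.8) + (-0.2)·(-0.2) + (-1.2)·(-1.2)) / 4 = 12.8/4 = 3.2
  S[A,B] = ((-2.2)·(-0.8) + (1.8)·(2.2) + (1.8)·(1.2) + (-0.2)·(-0.8) + (-1.2)·(-1.8)) / 4 = 10.2/4 = 2.55
  S[B,B] = ((-0.8)·(-0.8) + (2.2)·(2.2) + (1.2)·(1.2) + (-0.8)·(-0.8) + (-1.8)·(-1.8)) / 4 = 10.8/4 = 2.7
  S = [[3.2, 2.55],
 [2.55, 2.7]].

Step 3 — invert S. det(S) = 3.2·2.7 - (2.55)² = 2.1375.
  S^{-1} = (1/det) · [[d, -b], [-b, a]] = [[1.2632, -1.193],
 [-1.193, 1.4971]].

Step 4 — quadratic form (x̄ - mu_0)^T · S^{-1} · (x̄ - mu_0):
  S^{-1} · (x̄ - mu_0) = (0.5614, -0.2339),
  (x̄ - mu_0)^T · [...] = (1.2)·(0.5614) + (0.8)·(-0.2339) = 0.4865.

Step 5 — scale by n: T² = 5 · 0.4865 = 2.4327.

T² ≈ 2.4327


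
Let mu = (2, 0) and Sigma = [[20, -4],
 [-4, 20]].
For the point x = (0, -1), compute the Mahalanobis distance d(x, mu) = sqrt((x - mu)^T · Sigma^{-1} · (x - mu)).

Step 1 — centre the observation: (x - mu) = (-2, -1).

Step 2 — invert Sigma. det(Sigma) = 20·20 - (-4)² = 384.
  Sigma^{-1} = (1/det) · [[d, -b], [-b, a]] = [[0.0521, 0.0104],
 [0.0104, 0.0521]].

Step 3 — form the quadratic (x - mu)^T · Sigma^{-1} · (x - mu):
  Sigma^{-1} · (x - mu) = (-0.1146, -0.0729).
  (x - mu)^T · [Sigma^{-1} · (x - mu)] = (-2)·(-0.1146) + (-1)·(-0.0729) = 0.3021.

Step 4 — take square root: d = √(0.3021) ≈ 0.5496.

d(x, mu) = √(0.3021) ≈ 0.5496


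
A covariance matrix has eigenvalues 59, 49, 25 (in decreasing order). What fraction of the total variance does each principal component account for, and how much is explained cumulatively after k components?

Step 1 — total variance = trace(Sigma) = Σ λ_i = 59 + 49 + 25 = 133.

Step 2 — fraction explained by component i = λ_i / Σ λ:
  PC1: 59/133 = 0.4436
  PC2: 49/133 = 0.3684
  PC3: 25/133 = 0.188

Step 3 — cumulative fraction after k components = (λ_1 + ... + λ_k) / Σ λ:
  k = 1: 59/133 = 0.4436
  k = 2: (59 + 49)/133 = 108/133 = 0.812
  k = 3: (59 + 49 + 25)/133 = 133/133 = 1

Summary (fraction, with percent):

explained: PC1 0.4436 (44.36%), PC2 0.3684 (36.84%), PC3 0.188 (18.8%);  cumulative: 0.4436, 0.812, 1


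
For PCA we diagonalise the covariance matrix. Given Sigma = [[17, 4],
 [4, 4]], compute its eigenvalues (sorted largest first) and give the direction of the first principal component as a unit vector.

Step 1 — characteristic polynomial of 2×2 Sigma:
  det(Sigma - λI) = λ² - trace · λ + det = 0.
  trace = 17 + 4 = 21, det = 17·4 - (4)² = 52.
Step 2 — discriminant:
  Δ = trace² - 4·det = 441 - 208 = 233.
Step 3 — eigenvalues:
  λ = (trace ± √Δ)/2 = (21 ± 15.2643)/2,
  λ_1 = 18.1322,  λ_2 = 2.8678.

Step 4 — unit eigenvector for λ_1: solve (Sigma - λ_1 I)v = 0. First row:
  (17 - 18.1322)·v_x + (4)·v_y = 0, i.e. (-1.1322)·v_x + (4)·v_y = 0,
  so v ∝ (b, λ_1 - a) = (4, 1.1322) = u.
  ||u|| = √((4)² + (1.1322)²) = √(17.2818) ≈ 4.1571,
  v_1 = u/||u|| ≈ (0.9622, 0.2723) (||v_1|| = 1).

λ_1 = 18.1322,  λ_2 = 2.8678;  v_1 ≈ (0.9622, 0.2723)


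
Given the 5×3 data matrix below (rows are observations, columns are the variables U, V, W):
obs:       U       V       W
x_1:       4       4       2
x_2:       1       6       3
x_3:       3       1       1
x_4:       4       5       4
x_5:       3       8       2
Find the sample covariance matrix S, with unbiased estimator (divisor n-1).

Step 1 — column means:
  mean(U) = (4 + 1 + 3 + 4 + 3) / 5 = 15/5 = 3
  mean(V) = (4 + 6 + 1 + 5 + 8) / 5 = 24/5 = 4.8
  mean(W) = (2 + 3 + 1 + 4 + 2) / 5 = 12/5 = 2.4

Step 2 — sample covariance S[i,j] = (1/(n-1)) · Σ_k (x_{k,i} - mean_i) · (x_{k,j} - mean_j), with n-1 = 4.
  S[U,U] = ((1)·(1) + (-2)·(-2) + (0)·(0) + (1)·(1) + (0)·(0)) / 4 = 6/4 = 1.5
  S[U,V] = ((1)·(-0.8) + (-2)·(1.2) + (0)·(-3.8) + (1)·(0.2) + (0)·(3.2)) / 4 = -3/4 = -0.75
  S[U,W] = ((1)·(-0.4) + (-2)·(0.6) + (0)·(-1.4) + (1)·(1.6) + (0)·(-0.4)) / 4 = 0/4 = 0
  S[V,V] = ((-0.8)·(-0.8) + (1.2)·(1.2) + (-3.8)·(-3.8) + (0.2)·(0.2) + (3.2)·(3.2)) / 4 = 26.8/4 = 6.7
  S[V,W] = ((-0.8)·(-0.4) + (1.2)·(0.6) + (-3.8)·(-1.4) + (0.2)·(1.6) + (3.2)·(-0.4)) / 4 = 5.4/4 = 1.35
  S[W,W] = ((-0.4)·(-0.4) + (0.6)·(0.6) + (-1.4)·(-1.4) + (1.6)·(1.6) + (-0.4)·(-0.4)) / 4 = 5.2/4 = 1.3

S is symmetric (S[j,i] = S[i,j]). Assembling:

S = [[1.5, -0.75, 0],
 [-0.75, 6.7, 1.35],
 [0, 1.35, 1.3]]


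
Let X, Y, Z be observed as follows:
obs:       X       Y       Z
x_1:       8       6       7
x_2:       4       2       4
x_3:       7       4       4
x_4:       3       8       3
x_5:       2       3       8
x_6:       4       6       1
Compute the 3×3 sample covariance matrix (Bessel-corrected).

Step 1 — column means:
  mean(X) = (8 + 4 + 7 + 3 + 2 + 4) / 6 = 28/6 = 4.6667
  mean(Y) = (6 + 2 + 4 + 8 + 3 + 6) / 6 = 29/6 = 4.8333
  mean(Z) = (7 + 4 + 4 + 3 + 8 + 1) / 6 = 27/6 = 4.5

Step 2 — sample covariance S[i,j] = (1/(n-1)) · Σ_k (x_{k,i} - mean_i) · (x_{k,j} - mean_j), with n-1 = 5.
  S[X,X] = ((3.3333)·(3.3333) + (-0.6667)·(-0.6667) + (2.3333)·(2.3333) + (-1.6667)·(-1.6667) + (-2.6667)·(-2.6667) + (-0.6667)·(-0.6667)) / 5 = 27.3333/5 = 5.4667
  S[X,Y] = ((3.3333)·(1.1667) + (-0.6667)·(-2.8333) + (2.3333)·(-0.8333) + (-1.6667)·(3.1667) + (-2.6667)·(-1.8333) + (-0.6667)·(1.1667)) / 5 = 2.6667/5 = 0.5333
  S[X,Z] = ((3.3333)·(2.5) + (-0.6667)·(-0.5) + (2.3333)·(-0.5) + (-1.6667)·(-1.5) + (-2.6667)·(3.5) + (-0.6667)·(-3.5)) / 5 = 3/5 = 0.6
  S[Y,Y] = ((1.1667)·(1.1667) + (-2.8333)·(-2.8333) + (-0.8333)·(-0.8333) + (3.1667)·(3.1667) + (-1.8333)·(-1.8333) + (1.1667)·(1.1667)) / 5 = 24.8333/5 = 4.9667
  S[Y,Z] = ((1.1667)·(2.5) + (-2.8333)·(-0.5) + (-0.8333)·(-0.5) + (3.1667)·(-1.5) + (-1.8333)·(3.5) + (1.1667)·(-3.5)) / 5 = -10.5/5 = -2.1
  S[Z,Z] = ((2.5)·(2.5) + (-0.5)·(-0.5) + (-0.5)·(-0.5) + (-1.5)·(-1.5) + (3.5)·(3.5) + (-3.5)·(-3.5)) / 5 = 33.5/5 = 6.7

S is symmetric (S[j,i] = S[i,j]). Assembling:

S = [[5.4667, 0.5333, 0.6],
 [0.5333, 4.9667, -2.1],
 [0.6, -2.1, 6.7]]


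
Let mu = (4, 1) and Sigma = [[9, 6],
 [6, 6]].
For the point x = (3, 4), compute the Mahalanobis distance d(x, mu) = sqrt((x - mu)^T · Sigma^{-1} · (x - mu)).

Step 1 — centre the observation: (x - mu) = (-1, 3).

Step 2 — invert Sigma. det(Sigma) = 9·6 - (6)² = 18.
  Sigma^{-1} = (1/det) · [[d, -b], [-b, a]] = [[0.3333, -0.3333],
 [-0.3333, 0.5]].

Step 3 — form the quadratic (x - mu)^T · Sigma^{-1} · (x - mu):
  Sigma^{-1} · (x - mu) = (-1.3333, 1.8333).
  (x - mu)^T · [Sigma^{-1} · (x - mu)] = (-1)·(-1.3333) + (3)·(1.8333) = 6.8333.

Step 4 — take square root: d = √(6.8333) ≈ 2.6141.

d(x, mu) = √(6.8333) ≈ 2.6141


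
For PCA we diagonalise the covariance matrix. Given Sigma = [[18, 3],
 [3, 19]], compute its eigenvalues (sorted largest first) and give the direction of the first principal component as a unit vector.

Step 1 — characteristic polynomial of 2×2 Sigma:
  det(Sigma - λI) = λ² - trace · λ + det = 0.
  trace = 18 + 19 = 37, det = 18·19 - (3)² = 333.
Step 2 — discriminant:
  Δ = trace² - 4·det = 1369 - 1332 = 37.
Step 3 — eigenvalues:
  λ = (trace ± √Δ)/2 = (37 ± 6.0828)/2,
  λ_1 = 21.5414,  λ_2 = 15.4586.

Step 4 — unit eigenvector for λ_1: solve (Sigma - λ_1 I)v = 0. First row:
  (18 - 21.5414)·v_x + (3)·v_y = 0, i.e. (-3.5414)·v_x + (3)·v_y = 0,
  so v ∝ (b, λ_1 - a) = (3, 3.5414) = u.
  ||u|| = √((3)² + (3.5414)²) = √(21.5414) ≈ 4.6413,
  v_1 = u/||u|| ≈ (0.6464, 0.763) (||v_1|| = 1).

λ_1 = 21.5414,  λ_2 = 15.4586;  v_1 ≈ (0.6464, 0.763)


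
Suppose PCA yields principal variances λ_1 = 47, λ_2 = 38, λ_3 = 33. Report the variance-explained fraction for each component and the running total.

Step 1 — total variance = trace(Sigma) = Σ λ_i = 47 + 38 + 33 = 118.

Step 2 — fraction explained by component i = λ_i / Σ λ:
  PC1: 47/118 = 0.3983
  PC2: 38/118 = 0.322
  PC3: 33/118 = 0.2797

Step 3 — cumulative fraction after k components = (λ_1 + ... + λ_k) / Σ λ:
  k = 1: 47/118 = 0.3983
  k = 2: (47 + 38)/118 = 85/118 = 0.7203
  k = 3: (47 + 38 + 33)/118 = 118/118 = 1

Summary (fraction, with percent):

explained: PC1 0.3983 (39.83%), PC2 0.322 (32.2%), PC3 0.2797 (27.97%);  cumulative: 0.3983, 0.7203, 1


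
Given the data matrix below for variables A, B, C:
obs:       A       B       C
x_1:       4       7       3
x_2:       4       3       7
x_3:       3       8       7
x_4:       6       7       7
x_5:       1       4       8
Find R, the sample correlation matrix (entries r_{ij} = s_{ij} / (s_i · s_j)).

Step 1 — column means:
  mean(A) = (4 + 4 + 3 + 6 + 1) / 5 = 18/5 = 3.6
  mean(B) = (7 + 3 + 8 + 7 + 4) / 5 = 29/5 = 5.8
  mean(C) = (3 + 7 + 7 + 7 + 8) / 5 = 32/5 = 6.4

Step 2 — sample variances and covariances s[i,j] = (1/(n-1)) · Σ_k (x_{k,i} - mean_i) · (x_{k,j} - mean_j), with n-1 = 4:
  s[A,A] = ((0.4)·(0.4) + (0.4)·(0.4) + (-0.6)·(-0.6) + (2.4)·(2.4) + (-2.6)·(-2.6)) / 4 = 13.2/4 = 3.3
  s[A,B] = ((0.4)·(1.2) + (0.4)·(-2.8) + (-0.6)·(2.2) + (2.4)·(1.2) + (-2.6)·(-1.8)) / 4 = 5.6/4 = 1.4
  s[A,C] = ((0.4)·(-3.4) + (0.4)·(0.6) + (-0.6)·(0.6) + (2.4)·(0.6) + (-2.6)·(1.6)) / 4 = -4.2/4 = -1.05
  s[B,B] = ((1.2)·(1.2) + (-2.8)·(-2.8) + (2.2)·(2.2) + (1.2)·(1.2) + (-1.8)·(-1.8)) / 4 = 18.8/4 = 4.7
  s[B,C] = ((1.2)·(-3.4) + (-2.8)·(0.6) + (2.2)·(0.6) + (1.2)·(0.6) + (-1.8)·(1.6)) / 4 = -6.6/4 = -1.65
  s[C,C] = ((-3.4)·(-3.4) + (0.6)·(0.6) + (0.6)·(0.6) + (0.6)·(0.6) + (1.6)·(1.6)) / 4 = 15.2/4 = 3.8
  Sample standard deviations s_i = √(s[i,i]):
  s(A) = √(3.3) = 1.8166
  s(B) = √(4.7) = 2.1679
  s(C) = √(3.8) = 1.9494

Step 3 — r_{ij} = s_{ij} / (s_i · s_j):
  r[A,A] = 1 (diagonal).
  r[A,B] = 1.4 / (1.8166 · 2.1679) = 1.4 / 3.9383 = 0.3555
  r[A,C] = -1.05 / (1.8166 · 1.9494) = -1.05 / 3.5412 = -0.2965
  r[B,B] = 1 (diagonal).
  r[B,C] = -1.65 / (2.1679 · 1.9494) = -1.65 / 4.2261 = -0.3904
  r[C,C] = 1 (diagonal).

R is symmetric with unit diagonal. Assembling:

R = [[1, 0.3555, -0.2965],
 [0.3555, 1, -0.3904],
 [-0.2965, -0.3904, 1]]


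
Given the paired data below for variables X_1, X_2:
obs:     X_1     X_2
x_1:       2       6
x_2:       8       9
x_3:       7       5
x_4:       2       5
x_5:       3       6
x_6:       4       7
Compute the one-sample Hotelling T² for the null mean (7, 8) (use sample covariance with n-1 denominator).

Step 1 — sample mean vector:
  mean(X_1) = (2 + 8 + 7 + 2 + 3 + 4) / 6 = 26/6 = 4.3333
  mean(X_2) = (6 + 9 + 5 + 5 + 6 + 7) / 6 = 38/6 = 6.3333
  x̄ = (4.3333, 6.3333),  deviation x̄ - mu_0 = (4.3333, 6.3333) - (7, 8) = (-2.6667, -1.6667).

Step 2 — sample covariance matrix, S[i,j] = (1/(n-1)) · Σ_k (x_{k,i} - mean_i) · (x_{k,j} - mean_j), divisor n-1 = 5:
  S[X_1,X_1] = ((-2.3333)·(-2.3333) + (3.6667)·(3.6667) + (2.6667)·(2.6667) + (-2.3333)·(-2.3333) + (-1.3333)·(-1.3333) + (-0.3333)·(-0.3333)) / 5 = 33.3333/5 = 6.6667
  S[X_1,X_2] = ((-2.3333)·(-0.3333) + (3.6667)·(2.6667) + (2.6667)·(-1.3333) + (-2.3333)·(-1.3333) + (-1.3333)·(-0.3333) + (-0.3333)·(0.6667)) / 5 = 10.3333/5 = 2.0667
  S[X_2,X_2] = ((-0.3333)·(-0.3333) + (2.6667)·(2.6667) + (-1.3333)·(-1.3333) + (-1.3333)·(-1.3333) + (-0.3333)·(-0.3333) + (0.6667)·(0.6667)) / 5 = 11.3333/5 = 2.2667
  S = [[6.6667, 2.0667],
 [2.0667, 2.2667]].

Step 3 — invert S. det(S) = 6.6667·2.2667 - (2.0667)² = 10.84.
  S^{-1} = (1/det) · [[d, -b], [-b, a]] = [[0.2091, -0.1907],
 [-0.1907, 0.615]].

Step 4 — quadratic form (x̄ - mu_0)^T · S^{-1} · (x̄ - mu_0):
  S^{-1} · (x̄ - mu_0) = (-0.2399, -0.5166),
  (x̄ - mu_0)^T · [...] = (-2.6667)·(-0.2399) + (-1.6667)·(-0.5166) = 1.5006.

Step 5 — scale by n: T² = 6 · 1.5006 = 9.0037.

T² ≈ 9.0037


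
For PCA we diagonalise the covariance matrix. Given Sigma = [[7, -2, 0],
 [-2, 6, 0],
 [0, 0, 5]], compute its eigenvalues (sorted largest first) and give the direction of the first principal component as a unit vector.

Step 1 — characteristic polynomial p(λ) = det(λI - Sigma) = λ³ - tr·λ² + c_1·λ - det, where tr = trace, c_1 = sum of the principal 2×2 minors, det = det(Sigma):
  tr = 7 + 6 + 5 = 18,
  c_1 = (7·6 - (-2)²) + (7·5 - (0)²) + (6·5 - (0)²) = 38 + 35 + 30 = 103,
  det = 7·(6·5 - (0)²) - (-2)·((-2)·5 - (0)·(0)) + (0)·((-2)·(0) - 6·(0)) = 7·(30) - (-2)·(-10) + (0)·(0) = 190.
  So p(λ) = λ³ - 18λ² + 103λ - 190.
Step 2 — look for an integer root (rational root theorem: any rational root is an integer divisor of 190). Testing λ = 5:
  p(5) = 125 - 450 + 515 - 190 = 0  ✓
  Dividing out (λ - 5): p(λ) = (λ - 5)(λ² - 13λ + 38).
Step 3 — remaining eigenvalues from the quadratic λ² - 13λ + 38 = 0:
  Δ = 13² - 4·38 = 169 - 152 = 17,  λ = (13 ± √17)/2 = (13 ± 4.1231)/2 ≈ 8.5616 or 4.4384.
  Sorted: λ_1 = 8.5616,  λ_2 = 5,  λ_3 = 4.4384  (check: sum = 18 = tr ✓).

Step 4 — unit eigenvector for λ_1 ≈ 8.5616: v spans the null space of (Sigma - λ_1 I), whose rows are
  r_1 = (-1.5616, -2, 0),  r_2 = (-2, -2.5616, 0),  r_3 = (0, 0, -3.5616).
  v is orthogonal to every row, so take v ∝ r_1 × r_3 = ((-2)·(-3.5616) - (0)·(0), (0)·(0) - (-1.5616)·(-3.5616), (-1.5616)·(0) - (-2)·(0)) ≈ (7.1231, -5.5616, 0).
  Let u = (7.1231, -5.5616, 0).
  ||u|| = √((7.1231)² + (-5.5616)² + (0)²) = √(81.6695) ≈ 9.0371,  v_1 = u/||u|| ≈ (0.7882, -0.6154, 0) (||v_1|| = 1).

λ_1 = 8.5616,  λ_2 = 5,  λ_3 = 4.4384;  v_1 ≈ (0.7882, -0.6154, 0)


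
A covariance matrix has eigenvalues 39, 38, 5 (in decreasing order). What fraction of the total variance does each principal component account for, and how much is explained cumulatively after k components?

Step 1 — total variance = trace(Sigma) = Σ λ_i = 39 + 38 + 5 = 82.

Step 2 — fraction explained by component i = λ_i / Σ λ:
  PC1: 39/82 = 0.4756
  PC2: 38/82 = 0.4634
  PC3: 5/82 = 0.061

Step 3 — cumulative fraction after k components = (λ_1 + ... + λ_k) / Σ λ:
  k = 1: 39/82 = 0.4756
  k = 2: (39 + 38)/82 = 77/82 = 0.939
  k = 3: (39 + 38 + 5)/82 = 82/82 = 1

Summary (fraction, with percent):

explained: PC1 0.4756 (47.56%), PC2 0.4634 (46.34%), PC3 0.061 (6.1%);  cumulative: 0.4756, 0.939, 1


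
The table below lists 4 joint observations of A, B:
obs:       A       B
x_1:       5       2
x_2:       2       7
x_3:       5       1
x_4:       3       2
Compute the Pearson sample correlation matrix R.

Step 1 — column means:
  mean(A) = (5 + 2 + 5 + 3) / 4 = 15/4 = 3.75
  mean(B) = (2 + 7 + 1 + 2) / 4 = 12/4 = 3

Step 2 — sample variances and covariances s[i,j] = (1/(n-1)) · Σ_k (x_{k,i} - mean_i) · (x_{k,j} - mean_j), with n-1 = 3:
  s[A,A] = ((1.25)·(1.25) + (-1.75)·(-1.75) + (1.25)·(1.25) + (-0.75)·(-0.75)) / 3 = 6.75/3 = 2.25
  s[A,B] = ((1.25)·(-1) + (-1.75)·(4) + (1.25)·(-2) + (-0.75)·(-1)) / 3 = -10/3 = -3.3333
  s[B,B] = ((-1)·(-1) + (4)·(4) + (-2)·(-2) + (-1)·(-1)) / 3 = 22/3 = 7.3333
  Sample standard deviations s_i = √(s[i,i]):
  s(A) = √(2.25) = 1.5
  s(B) = √(7.3333) = 2.708

Step 3 — r_{ij} = s_{ij} / (s_i · s_j):
  r[A,A] = 1 (diagonal).
  r[A,B] = -3.3333 / (1.5 · 2.708) = -3.3333 / 4.062 = -0.8206
  r[B,B] = 1 (diagonal).

R is symmetric with unit diagonal. Assembling:

R = [[1, -0.8206],
 [-0.8206, 1]]


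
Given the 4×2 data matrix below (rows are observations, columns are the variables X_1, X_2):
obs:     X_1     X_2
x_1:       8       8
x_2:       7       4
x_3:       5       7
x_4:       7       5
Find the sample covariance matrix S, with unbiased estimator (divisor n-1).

Step 1 — column means:
  mean(X_1) = (8 + 7 + 5 + 7) / 4 = 27/4 = 6.75
  mean(X_2) = (8 + 4 + 7 + 5) / 4 = 24/4 = 6

Step 2 — sample covariance S[i,j] = (1/(n-1)) · Σ_k (x_{k,i} - mean_i) · (x_{k,j} - mean_j), with n-1 = 3.
  S[X_1,X_1] = ((1.25)·(1.25) + (0.25)·(0.25) + (-1.75)·(-1.75) + (0.25)·(0.25)) / 3 = 4.75/3 = 1.5833
  S[X_1,X_2] = ((1.25)·(2) + (0.25)·(-2) + (-1.75)·(1) + (0.25)·(-1)) / 3 = 0/3 = 0
  S[X_2,X_2] = ((2)·(2) + (-2)·(-2) + (1)·(1) + (-1)·(-1)) / 3 = 10/3 = 3.3333

S is symmetric (S[j,i] = S[i,j]). Assembling:

S = [[1.5833, 0],
 [0, 3.3333]]


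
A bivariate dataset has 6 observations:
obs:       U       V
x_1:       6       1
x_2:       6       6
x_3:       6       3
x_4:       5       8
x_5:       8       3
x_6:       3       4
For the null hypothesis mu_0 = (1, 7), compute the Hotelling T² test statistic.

Step 1 — sample mean vector:
  mean(U) = (6 + 6 + 6 + 5 + 8 + 3) / 6 = 34/6 = 5.6667
  mean(V) = (1 + 6 + 3 + 8 + 3 + 4) / 6 = 25/6 = 4.1667
  x̄ = (5.6667, 4.1667),  deviation x̄ - mu_0 = (5.6667, 4.1667) - (1, 7) = (4.6667, -2.8333).

Step 2 — sample covariance matrix, S[i,j] = (1/(n-1)) · Σ_k (x_{k,i} - mean_i) · (x_{k,j} - mean_j), divisor n-1 = 5:
  S[U,U] = ((0.3333)·(0.3333) + (0.3333)·(0.3333) + (0.3333)·(0.3333) + (-0.6667)·(-0.6667) + (2.3333)·(2.3333) + (-2.6667)·(-2.6667)) / 5 = 13.3333/5 = 2.6667
  S[U,V] = ((0.3333)·(-3.1667) + (0.3333)·(1.8333) + (0.3333)·(-1.1667) + (-0.6667)·(3.8333) + (2.3333)·(-1.1667) + (-2.6667)·(-0.1667)) / 5 = -5.6667/5 = -1.1333
  S[V,V] = ((-3.1667)·(-3.1667) + (1.8333)·(1.8333) + (-1.1667)·(-1.1667) + (3.8333)·(3.8333) + (-1.1667)·(-1.1667) + (-0.1667)·(-0.1667)) / 5 = 30.8333/5 = 6.1667
  S = [[2.6667, -1.1333],
 [-1.1333, 6.1667]].

Step 3 — invert S. det(S) = 2.6667·6.1667 - (-1.1333)² = 15.16.
  S^{-1} = (1/det) · [[d, -b], [-b, a]] = [[0.4068, 0.0748],
 [0.0748, 0.1759]].

Step 4 — quadratic form (x̄ - mu_0)^T · S^{-1} · (x̄ - mu_0):
  S^{-1} · (x̄ - mu_0) = (1.6865, -0.1495),
  (x̄ - mu_0)^T · [...] = (4.6667)·(1.6865) + (-2.8333)·(-0.1495) = 8.2938.

Step 5 — scale by n: T² = 6 · 8.2938 = 49.7625.

T² ≈ 49.7625


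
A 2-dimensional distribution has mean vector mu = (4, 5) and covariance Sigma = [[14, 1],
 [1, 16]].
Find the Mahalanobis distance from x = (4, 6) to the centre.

Step 1 — centre the observation: (x - mu) = (0, 1).

Step 2 — invert Sigma. det(Sigma) = 14·16 - (1)² = 223.
  Sigma^{-1} = (1/det) · [[d, -b], [-b, a]] = [[0.0717, -0.0045],
 [-0.0045, 0.0628]].

Step 3 — form the quadratic (x - mu)^T · Sigma^{-1} · (x - mu):
  Sigma^{-1} · (x - mu) = (-0.0045, 0.0628).
  (x - mu)^T · [Sigma^{-1} · (x - mu)] = (0)·(-0.0045) + (1)·(0.0628) = 0.0628.

Step 4 — take square root: d = √(0.0628) ≈ 0.2506.

d(x, mu) = √(0.0628) ≈ 0.2506


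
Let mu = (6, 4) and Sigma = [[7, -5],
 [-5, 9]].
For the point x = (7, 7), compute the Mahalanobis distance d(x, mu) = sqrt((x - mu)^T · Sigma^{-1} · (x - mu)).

Step 1 — centre the observation: (x - mu) = (1, 3).

Step 2 — invert Sigma. det(Sigma) = 7·9 - (-5)² = 38.
  Sigma^{-1} = (1/det) · [[d, -b], [-b, a]] = [[0.2368, 0.1316],
 [0.1316, 0.1842]].

Step 3 — form the quadratic (x - mu)^T · Sigma^{-1} · (x - mu):
  Sigma^{-1} · (x - mu) = (0.6316, 0.6842).
  (x - mu)^T · [Sigma^{-1} · (x - mu)] = (1)·(0.6316) + (3)·(0.6842) = 2.6842.

Step 4 — take square root: d = √(2.6842) ≈ 1.6384.

d(x, mu) = √(2.6842) ≈ 1.6384


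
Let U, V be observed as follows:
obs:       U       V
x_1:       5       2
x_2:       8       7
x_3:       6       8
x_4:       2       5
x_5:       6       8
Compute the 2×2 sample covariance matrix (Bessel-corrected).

Step 1 — column means:
  mean(U) = (5 + 8 + 6 + 2 + 6) / 5 = 27/5 = 5.4
  mean(V) = (2 + 7 + 8 + 5 + 8) / 5 = 30/5 = 6

Step 2 — sample covariance S[i,j] = (1/(n-1)) · Σ_k (x_{k,i} - mean_i) · (x_{k,j} - mean_j), with n-1 = 4.
  S[U,U] = ((-0.4)·(-0.4) + (2.6)·(2.6) + (0.6)·(0.6) + (-3.4)·(-3.4) + (0.6)·(0.6)) / 4 = 19.2/4 = 4.8
  S[U,V] = ((-0.4)·(-4) + (2.6)·(1) + (0.6)·(2) + (-3.4)·(-1) + (0.6)·(2)) / 4 = 10/4 = 2.5
  S[V,V] = ((-4)·(-4) + (1)·(1) + (2)·(2) + (-1)·(-1) + (2)·(2)) / 4 = 26/4 = 6.5

S is symmetric (S[j,i] = S[i,j]). Assembling:

S = [[4.8, 2.5],
 [2.5, 6.5]]


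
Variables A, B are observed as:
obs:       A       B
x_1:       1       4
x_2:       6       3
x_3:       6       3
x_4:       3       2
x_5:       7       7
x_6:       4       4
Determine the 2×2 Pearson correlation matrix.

Step 1 — column means:
  mean(A) = (1 + 6 + 6 + 3 + 7 + 4) / 6 = 27/6 = 4.5
  mean(B) = (4 + 3 + 3 + 2 + 7 + 4) / 6 = 23/6 = 3.8333

Step 2 — sample variances and covariances s[i,j] = (1/(n-1)) · Σ_k (x_{k,i} - mean_i) · (x_{k,j} - mean_j), with n-1 = 5:
  s[A,A] = ((-3.5)·(-3.5) + (1.5)·(1.5) + (1.5)·(1.5) + (-1.5)·(-1.5) + (2.5)·(2.5) + (-0.5)·(-0.5)) / 5 = 25.5/5 = 5.1
  s[A,B] = ((-3.5)·(0.1667) + (1.5)·(-0.8333) + (1.5)·(-0.8333) + (-1.5)·(-1.8333) + (2.5)·(3.1667) + (-0.5)·(0.1667)) / 5 = 7.5/5 = 1.5
  s[B,B] = ((0.1667)·(0.1667) + (-0.8333)·(-0.8333) + (-0.8333)·(-0.8333) + (-1.8333)·(-1.8333) + (3.1667)·(3.1667) + (0.1667)·(0.1667)) / 5 = 14.8333/5 = 2.9667
  Sample standard deviations s_i = √(s[i,i]):
  s(A) = √(5.1) = 2.2583
  s(B) = √(2.9667) = 1.7224

Step 3 — r_{ij} = s_{ij} / (s_i · s_j):
  r[A,A] = 1 (diagonal).
  r[A,B] = 1.5 / (2.2583 · 1.7224) = 1.5 / 3.8897 = 0.3856
  r[B,B] = 1 (diagonal).

R is symmetric with unit diagonal. Assembling:

R = [[1, 0.3856],
 [0.3856, 1]]


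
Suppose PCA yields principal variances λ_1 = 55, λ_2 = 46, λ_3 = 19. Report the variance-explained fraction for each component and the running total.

Step 1 — total variance = trace(Sigma) = Σ λ_i = 55 + 46 + 19 = 120.

Step 2 — fraction explained by component i = λ_i / Σ λ:
  PC1: 55/120 = 0.4583
  PC2: 46/120 = 0.3833
  PC3: 19/120 = 0.1583

Step 3 — cumulative fraction after k components = (λ_1 + ... + λ_k) / Σ λ:
  k = 1: 55/120 = 0.4583
  k = 2: (55 + 46)/120 = 101/120 = 0.8417
  k = 3: (55 + 46 + 19)/120 = 120/120 = 1

Summary (fraction, with percent):

explained: PC1 0.4583 (45.83%), PC2 0.3833 (38.33%), PC3 0.1583 (15.83%);  cumulative: 0.4583, 0.8417, 1


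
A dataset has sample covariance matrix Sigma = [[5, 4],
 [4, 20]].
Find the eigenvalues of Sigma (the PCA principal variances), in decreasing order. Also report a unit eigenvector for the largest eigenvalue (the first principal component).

Step 1 — characteristic polynomial of 2×2 Sigma:
  det(Sigma - λI) = λ² - trace · λ + det = 0.
  trace = 5 + 20 = 25, det = 5·20 - (4)² = 84.
Step 2 — discriminant:
  Δ = trace² - 4·det = 625 - 336 = 289.
Step 3 — eigenvalues:
  λ = (trace ± √Δ)/2 = (25 ± 17)/2,
  λ_1 = 21,  λ_2 = 4.

Step 4 — unit eigenvector for λ_1: solve (Sigma - λ_1 I)v = 0. First row:
  (5 - 21)·v_x + (4)·v_y = 0, i.e. (-16)·v_x + (4)·v_y = 0,
  so v ∝ (b, λ_1 - a) = (4, 16) = u.
  ||u|| = √((4)² + (16)²) = √(272) ≈ 16.4924,
  v_1 = u/||u|| ≈ (0.2425, 0.9701) (||v_1|| = 1).

λ_1 = 21,  λ_2 = 4;  v_1 ≈ (0.2425, 0.9701)


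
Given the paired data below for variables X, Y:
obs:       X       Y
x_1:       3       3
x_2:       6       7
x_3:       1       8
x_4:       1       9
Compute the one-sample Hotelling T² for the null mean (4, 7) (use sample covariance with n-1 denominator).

Step 1 — sample mean vector:
  mean(X) = (3 + 6 + 1 + 1) / 4 = 11/4 = 2.75
  mean(Y) = (3 + 7 + 8 + 9) / 4 = 27/4 = 6.75
  x̄ = (2.75, 6.75),  deviation x̄ - mu_0 = (2.75, 6.75) - (4, 7) = (-1.25, -0.25).

Step 2 — sample covariance matrix, S[i,j] = (1/(n-1)) · Σ_k (x_{k,i} - mean_i) · (x_{k,j} - mean_j), divisor n-1 = 3:
  S[X,X] = ((0.25)·(0.25) + (3.25)·(3.25) + (-1.75)·(-1.75) + (-1.75)·(-1.75)) / 3 = 16.75/3 = 5.5833
  S[X,Y] = ((0.25)·(-3.75) + (3.25)·(0.25) + (-1.75)·(1.25) + (-1.75)·(2.25)) / 3 = -6.25/3 = -2.0833
  S[Y,Y] = ((-3.75)·(-3.75) + (0.25)·(0.25) + (1.25)·(1.25) + (2.25)·(2.25)) / 3 = 20.75/3 = 6.9167
  S = [[5.5833, -2.0833],
 [-2.0833, 6.9167]].

Step 3 — invert S. det(S) = 5.5833·6.9167 - (-2.0833)² = 34.2778.
  S^{-1} = (1/det) · [[d, -b], [-b, a]] = [[0.2018, 0.0608],
 [0.0608, 0.1629]].

Step 4 — quadratic form (x̄ - mu_0)^T · S^{-1} · (x̄ - mu_0):
  S^{-1} · (x̄ - mu_0) = (-0.2674, -0.1167),
  (x̄ - mu_0)^T · [...] = (-1.25)·(-0.2674) + (-0.25)·(-0.1167) = 0.3635.

Step 5 — scale by n: T² = 4 · 0.3635 = 1.4538.

T² ≈ 1.4538


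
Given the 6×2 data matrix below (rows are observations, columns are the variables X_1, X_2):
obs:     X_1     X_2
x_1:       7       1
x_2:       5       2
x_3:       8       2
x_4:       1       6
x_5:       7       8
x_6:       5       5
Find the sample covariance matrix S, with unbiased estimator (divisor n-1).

Step 1 — column means:
  mean(X_1) = (7 + 5 + 8 + 1 + 7 + 5) / 6 = 33/6 = 5.5
  mean(X_2) = (1 + 2 + 2 + 6 + 8 + 5) / 6 = 24/6 = 4

Step 2 — sample covariance S[i,j] = (1/(n-1)) · Σ_k (x_{k,i} - mean_i) · (x_{k,j} - mean_j), with n-1 = 5.
  S[X_1,X_1] = ((1.5)·(1.5) + (-0.5)·(-0.5) + (2.5)·(2.5) + (-4.5)·(-4.5) + (1.5)·(1.5) + (-0.5)·(-0.5)) / 5 = 31.5/5 = 6.3
  S[X_1,X_2] = ((1.5)·(-3) + (-0.5)·(-2) + (2.5)·(-2) + (-4.5)·(2) + (1.5)·(4) + (-0.5)·(1)) / 5 = -12/5 = -2.4
  S[X_2,X_2] = ((-3)·(-3) + (-2)·(-2) + (-2)·(-2) + (2)·(2) + (4)·(4) + (1)·(1)) / 5 = 38/5 = 7.6

S is symmetric (S[j,i] = S[i,j]). Assembling:

S = [[6.3, -2.4],
 [-2.4, 7.6]]


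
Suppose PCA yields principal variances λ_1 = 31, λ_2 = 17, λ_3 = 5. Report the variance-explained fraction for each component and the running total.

Step 1 — total variance = trace(Sigma) = Σ λ_i = 31 + 17 + 5 = 53.

Step 2 — fraction explained by component i = λ_i / Σ λ:
  PC1: 31/53 = 0.5849
  PC2: 17/53 = 0.3208
  PC3: 5/53 = 0.0943

Step 3 — cumulative fraction after k components = (λ_1 + ... + λ_k) / Σ λ:
  k = 1: 31/53 = 0.5849
  k = 2: (31 + 17)/53 = 48/53 = 0.9057
  k = 3: (31 + 17 + 5)/53 = 53/53 = 1

Summary (fraction, with percent):

explained: PC1 0.5849 (58.49%), PC2 0.3208 (32.08%), PC3 0.0943 (9.43%);  cumulative: 0.5849, 0.9057, 1


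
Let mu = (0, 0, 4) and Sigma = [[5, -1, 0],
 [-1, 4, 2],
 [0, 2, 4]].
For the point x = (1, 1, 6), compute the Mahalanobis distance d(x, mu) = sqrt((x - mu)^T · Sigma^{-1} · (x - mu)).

Step 1 — centre the observation: (x - mu) = (1, 1, 2).

Step 2 — invert Sigma (cofactor / det for 3×3, or solve directly):
  Sigma^{-1} = [[0.2143, 0.0714, -0.0357],
 [0.0714, 0.3571, -0.1786],
 [-0.0357, -0.1786, 0.3393]].

Step 3 — form the quadratic (x - mu)^T · Sigma^{-1} · (x - mu):
  Sigma^{-1} · (x - mu) = (0.2143, 0.0714, 0.4643).
  (x - mu)^T · [Sigma^{-1} · (x - mu)] = (1)·(0.2143) + (1)·(0.0714) + (2)·(0.4643) = 1.2143.

Step 4 — take square root: d = √(1.2143) ≈ 1.1019.

d(x, mu) = √(1.2143) ≈ 1.1019


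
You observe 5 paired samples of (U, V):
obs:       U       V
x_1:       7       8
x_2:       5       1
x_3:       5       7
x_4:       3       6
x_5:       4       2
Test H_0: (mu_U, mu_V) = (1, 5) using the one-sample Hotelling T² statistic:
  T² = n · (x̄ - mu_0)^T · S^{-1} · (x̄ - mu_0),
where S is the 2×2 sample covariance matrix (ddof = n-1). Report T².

Step 1 — sample mean vector:
  mean(U) = (7 + 5 + 5 + 3 + 4) / 5 = 24/5 = 4.8
  mean(V) = (8 + 1 + 7 + 6 + 2) / 5 = 24/5 = 4.8
  x̄ = (4.8, 4.8),  deviation x̄ - mu_0 = (4.8, 4.8) - (1, 5) = (3.8, -0.2).

Step 2 — sample covariance matrix, S[i,j] = (1/(n-1)) · Σ_k (x_{k,i} - mean_i) · (x_{k,j} - mean_j), divisor n-1 = 4:
  S[U,U] = ((2.2)·(2.2) + (0.2)·(0.2) + (0.2)·(0.2) + (-1.8)·(-1.8) + (-0.8)·(-0.8)) / 4 = 8.8/4 = 2.2
  S[U,V] = ((2.2)·(3.2) + (0.2)·(-3.8) + (0.2)·(2.2) + (-1.8)·(1.2) + (-0.8)·(-2.8)) / 4 = 6.8/4 = 1.7
  S[V,V] = ((3.2)·(3.2) + (-3.8)·(-3.8) + (2.2)·(2.2) + (1.2)·(1.2) + (-2.8)·(-2.8)) / 4 = 38.8/4 = 9.7
  S = [[2.2, 1.7],
 [1.7, 9.7]].

Step 3 — invert S. det(S) = 2.2·9.7 - (1.7)² = 18.45.
  S^{-1} = (1/det) · [[d, -b], [-b, a]] = [[0.5257, -0.0921],
 [-0.0921, 0.1192]].

Step 4 — quadratic form (x̄ - mu_0)^T · S^{-1} · (x̄ - mu_0):
  S^{-1} · (x̄ - mu_0) = (2.0163, -0.374),
  (x̄ - mu_0)^T · [...] = (3.8)·(2.0163) + (-0.2)·(-0.374) = 7.7366.

Step 5 — scale by n: T² = 5 · 7.7366 = 38.6829.

T² ≈ 38.6829


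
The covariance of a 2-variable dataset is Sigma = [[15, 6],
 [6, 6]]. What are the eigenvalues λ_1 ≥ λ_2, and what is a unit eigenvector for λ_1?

Step 1 — characteristic polynomial of 2×2 Sigma:
  det(Sigma - λI) = λ² - trace · λ + det = 0.
  trace = 15 + 6 = 21, det = 15·6 - (6)² = 54.
Step 2 — discriminant:
  Δ = trace² - 4·det = 441 - 216 = 225.
Step 3 — eigenvalues:
  λ = (trace ± √Δ)/2 = (21 ± 15)/2,
  λ_1 = 18,  λ_2 = 3.

Step 4 — unit eigenvector for λ_1: solve (Sigma - λ_1 I)v = 0. First row:
  (15 - 18)·v_x + (6)·v_y = 0, i.e. (-3)·v_x + (6)·v_y = 0,
  so v ∝ (b, λ_1 - a) = (6, 3) = u.
  ||u|| = √((6)² + (3)²) = √(45) ≈ 6.7082,
  v_1 = u/||u|| ≈ (0.8944, 0.4472) (||v_1|| = 1).

λ_1 = 18,  λ_2 = 3;  v_1 ≈ (0.8944, 0.4472)


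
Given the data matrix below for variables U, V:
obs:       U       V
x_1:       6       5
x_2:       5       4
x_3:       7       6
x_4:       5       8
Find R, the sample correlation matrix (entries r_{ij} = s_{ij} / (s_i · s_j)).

Step 1 — column means:
  mean(U) = (6 + 5 + 7 + 5) / 4 = 23/4 = 5.75
  mean(V) = (5 + 4 + 6 + 8) / 4 = 23/4 = 5.75

Step 2 — sample variances and covariances s[i,j] = (1/(n-1)) · Σ_k (x_{k,i} - mean_i) · (x_{k,j} - mean_j), with n-1 = 3:
  s[U,U] = ((0.25)·(0.25) + (-0.75)·(-0.75) + (1.25)·(1.25) + (-0.75)·(-0.75)) / 3 = 2.75/3 = 0.9167
  s[U,V] = ((0.25)·(-0.75) + (-0.75)·(-1.75) + (1.25)·(0.25) + (-0.75)·(2.25)) / 3 = -0.25/3 = -0.0833
  s[V,V] = ((-0.75)·(-0.75) + (-1.75)·(-1.75) + (0.25)·(0.25) + (2.25)·(2.25)) / 3 = 8.75/3 = 2.9167
  Sample standard deviations s_i = √(s[i,i]):
  s(U) = √(0.9167) = 0.9574
  s(V) = √(2.9167) = 1.7078

Step 3 — r_{ij} = s_{ij} / (s_i · s_j):
  r[U,U] = 1 (diagonal).
  r[U,V] = -0.0833 / (0.9574 · 1.7078) = -0.0833 / 1.6351 = -0.051
  r[V,V] = 1 (diagonal).

R is symmetric with unit diagonal. Assembling:

R = [[1, -0.051],
 [-0.051, 1]]


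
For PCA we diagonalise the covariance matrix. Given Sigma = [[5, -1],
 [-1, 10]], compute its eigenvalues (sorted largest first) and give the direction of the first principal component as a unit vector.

Step 1 — characteristic polynomial of 2×2 Sigma:
  det(Sigma - λI) = λ² - trace · λ + det = 0.
  trace = 5 + 10 = 15, det = 5·10 - (-1)² = 49.
Step 2 — discriminant:
  Δ = trace² - 4·det = 225 - 196 = 29.
Step 3 — eigenvalues:
  λ = (trace ± √Δ)/2 = (15 ± 5.3852)/2,
  λ_1 = 10.1926,  λ_2 = 4.8074.

Step 4 — unit eigenvector for λ_1: solve (Sigma - λ_1 I)v = 0. First row:
  (5 - 10.1926)·v_x + (-1)·v_y = 0, i.e. (-5.1926)·v_x + (-1)·v_y = 0,
  so v ∝ (b, λ_1 - a) = (-1, 5.1926); multiply by -1 so the first entry is positive: u = (1, -5.1926).
  ||u|| = √((1)² + (-5.1926)²) = √(27.9629) ≈ 5.288,
  v_1 = u/||u|| ≈ (0.1891, -0.982) (||v_1|| = 1).

λ_1 = 10.1926,  λ_2 = 4.8074;  v_1 ≈ (0.1891, -0.982)


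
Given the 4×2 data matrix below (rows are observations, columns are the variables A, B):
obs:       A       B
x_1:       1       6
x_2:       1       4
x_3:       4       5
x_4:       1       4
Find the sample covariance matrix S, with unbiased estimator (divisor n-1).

Step 1 — column means:
  mean(A) = (1 + 1 + 4 + 1) / 4 = 7/4 = 1.75
  mean(B) = (6 + 4 + 5 + 4) / 4 = 19/4 = 4.75

Step 2 — sample covariance S[i,j] = (1/(n-1)) · Σ_k (x_{k,i} - mean_i) · (x_{k,j} - mean_j), with n-1 = 3.
  S[A,A] = ((-0.75)·(-0.75) + (-0.75)·(-0.75) + (2.25)·(2.25) + (-0.75)·(-0.75)) / 3 = 6.75/3 = 2.25
  S[A,B] = ((-0.75)·(1.25) + (-0.75)·(-0.75) + (2.25)·(0.25) + (-0.75)·(-0.75)) / 3 = 0.75/3 = 0.25
  S[B,B] = ((1.25)·(1.25) + (-0.75)·(-0.75) + (0.25)·(0.25) + (-0.75)·(-0.75)) / 3 = 2.75/3 = 0.9167

S is symmetric (S[j,i] = S[i,j]). Assembling:

S = [[2.25, 0.25],
 [0.25, 0.9167]]


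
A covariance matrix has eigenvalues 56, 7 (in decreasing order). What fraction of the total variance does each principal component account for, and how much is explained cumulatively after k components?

Step 1 — total variance = trace(Sigma) = Σ λ_i = 56 + 7 = 63.

Step 2 — fraction explained by component i = λ_i / Σ λ:
  PC1: 56/63 = 0.8889
  PC2: 7/63 = 0.1111

Step 3 — cumulative fraction after k components = (λ_1 + ... + λ_k) / Σ λ:
  k = 1: 56/63 = 0.8889
  k = 2: (56 + 7)/63 = 63/63 = 1

Summary (fraction, with percent):

explained: PC1 0.8889 (88.89%), PC2 0.1111 (11.11%);  cumulative: 0.8889, 1


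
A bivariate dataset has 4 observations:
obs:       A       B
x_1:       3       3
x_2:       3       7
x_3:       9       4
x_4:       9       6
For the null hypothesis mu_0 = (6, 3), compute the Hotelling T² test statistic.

Step 1 — sample mean vector:
  mean(A) = (3 + 3 + 9 + 9) / 4 = 24/4 = 6
  mean(B) = (3 + 7 + 4 + 6) / 4 = 20/4 = 5
  x̄ = (6, 5),  deviation x̄ - mu_0 = (6, 5) - (6, 3) = (0, 2).

Step 2 — sample covariance matrix, S[i,j] = (1/(n-1)) · Σ_k (x_{k,i} - mean_i) · (x_{k,j} - mean_j), divisor n-1 = 3:
  S[A,A] = ((-3)·(-3) + (-3)·(-3) + (3)·(3) + (3)·(3)) / 3 = 36/3 = 12
  S[A,B] = ((-3)·(-2) + (-3)·(2) + (3)·(-1) + (3)·(1)) / 3 = 0/3 = 0
  S[B,B] = ((-2)·(-2) + (2)·(2) + (-1)·(-1) + (1)·(1)) / 3 = 10/3 = 3.3333
  S = [[12, 0],
 [0, 3.3333]].

Step 3 — invert S. det(S) = 12·3.3333 - (0)² = 40.
  S^{-1} = (1/det) · [[d, -b], [-b, a]] = [[0.0833, 0],
 [0, 0.3]].

Step 4 — quadratic form (x̄ - mu_0)^T · S^{-1} · (x̄ - mu_0):
  S^{-1} · (x̄ - mu_0) = (0, 0.6),
  (x̄ - mu_0)^T · [...] = (0)·(0) + (2)·(0.6) = 1.2.

Step 5 — scale by n: T² = 4 · 1.2 = 4.8.

T² ≈ 4.8


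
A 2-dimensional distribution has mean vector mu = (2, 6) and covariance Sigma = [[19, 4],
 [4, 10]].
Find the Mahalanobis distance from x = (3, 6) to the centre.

Step 1 — centre the observation: (x - mu) = (1, 0).

Step 2 — invert Sigma. det(Sigma) = 19·10 - (4)² = 174.
  Sigma^{-1} = (1/det) · [[d, -b], [-b, a]] = [[0.0575, -0.023],
 [-0.023, 0.1092]].

Step 3 — form the quadratic (x - mu)^T · Sigma^{-1} · (x - mu):
  Sigma^{-1} · (x - mu) = (0.0575, -0.023).
  (x - mu)^T · [Sigma^{-1} · (x - mu)] = (1)·(0.0575) + (0)·(-0.023) = 0.0575.

Step 4 — take square root: d = √(0.0575) ≈ 0.2397.

d(x, mu) = √(0.0575) ≈ 0.2397
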